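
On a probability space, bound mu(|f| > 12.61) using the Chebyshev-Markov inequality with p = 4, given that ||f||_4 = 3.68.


Chebyshev/Markov inequality: mu(|f| > eps) <= (||f||_p / eps)^p
Step 1: ||f||_4 / eps = 3.68 / 12.61 = 0.291832
Step 2: Raise to power p = 4:
  (0.291832)^4 = 0.007253
Step 3: Therefore mu(|f| > 12.61) <= 0.007253


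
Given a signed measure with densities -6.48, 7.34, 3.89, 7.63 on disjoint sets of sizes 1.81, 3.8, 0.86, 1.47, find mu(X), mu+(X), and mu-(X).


Step 1: Compute signed measure on each set:
  Set 1: -6.48 * 1.81 = -11.7288
  Set 2: 7.34 * 3.8 = 27.892
  Set 3: 3.89 * 0.86 = 3.3454
  Set 4: 7.63 * 1.47 = 11.2161
Step 2: Total signed measure = (-11.7288) + (27.892) + (3.3454) + (11.2161)
     = 30.7247
Step 3: Positive part mu+(X) = sum of positive contributions = 42.4535
Step 4: Negative part mu-(X) = |sum of negative contributions| = 11.7288


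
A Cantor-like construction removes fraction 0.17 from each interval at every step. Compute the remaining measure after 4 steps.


Step 1: At each step, fraction remaining = 1 - 0.17 = 0.83
Step 2: After 4 steps, measure = (0.83)^4
Step 3: Computing the power step by step:
  After step 1: 0.83
  After step 2: 0.6889
  After step 3: 0.571787
  After step 4: 0.474583
Result = 0.474583


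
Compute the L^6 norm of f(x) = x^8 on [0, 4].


Step 1: ||f||_6 = (integral_0^4 |x^8|^6 dx)^(1/6)
     = (integral_0^4 x^48 dx)^(1/6)
Step 2: integral_0^4 x^48 dx = [x^49/(49)] from 0 to 4 = 4^49/49
     = 316912650057057350374175801344/49 = 6.467605e+27
Step 3: ||f||_6 = (6.467605e+27)^(1/6) = 43164.221834


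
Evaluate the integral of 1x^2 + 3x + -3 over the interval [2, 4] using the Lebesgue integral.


The Lebesgue integral of a Riemann-integrable function agrees with the Riemann integral.
Antiderivative F(x) = (1/3)x^3 + (3/2)x^2 + -3x
F(4) = (1/3)*4^3 + (3/2)*4^2 + -3*4
     = (1/3)*64 + (3/2)*16 + -3*4
     = 21.333333 + 24 + -12
     = 33.333333
F(2) = 2.666667
Integral = F(4) - F(2) = 33.333333 - 2.666667 = 30.666667


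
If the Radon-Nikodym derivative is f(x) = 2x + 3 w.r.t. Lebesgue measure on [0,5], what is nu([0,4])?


nu(A) = integral_A (dnu/dmu) dmu = integral_0^4 (2x + 3) dx
Step 1: Antiderivative F(x) = (2/2)x^2 + 3x
Step 2: F(4) = (2/2)*4^2 + 3*4 = 16 + 12 = 28
Step 3: F(0) = (2/2)*0^2 + 3*0 = 0.0 + 0 = 0.0
Step 4: nu([0,4]) = F(4) - F(0) = 28 - 0.0 = 28


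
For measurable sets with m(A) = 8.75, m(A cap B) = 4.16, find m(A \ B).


m(A \ B) = m(A) - m(A n B)
= 8.75 - 4.16
= 4.59


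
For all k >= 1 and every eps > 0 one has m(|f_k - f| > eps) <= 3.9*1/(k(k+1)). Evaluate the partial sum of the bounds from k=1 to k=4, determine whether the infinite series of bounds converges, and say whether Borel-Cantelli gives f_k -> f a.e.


Step 1: List the terms 3.9*1/(k(k+1)) for k = 1 to 4:
  k=1: 1.95
  k=2: 0.65
  k=3: 0.325
  k=4: 0.195
Step 2: Partial sum = 1.95 + 0.65 + 0.325 + 0.195
     = 3.12
Step 3: The full series sum_(k>=1) 3.9*1/(k(k+1)) converges (telescoping series sum 1/(k(k+1)) = 1; a constant multiple of a convergent series converges).
Step 4: Fix eps > 0. Since sum_k m(|f_k - f| > eps) < infinity, the Borel-Cantelli lemma gives
        m(limsup_k {|f_k - f| > eps}) = 0, i.e. for a.e. x, |f_k(x) - f(x)| <= eps for all large k.
        Applying this with eps = 1/j for j = 1, 2, ... and intersecting the countably many full-measure sets,
        for a.e. x we get limsup_k |f_k(x) - f(x)| <= 1/j for every j, hence f_k -> f almost everywhere.
Conclusion: series converges; Borel-Cantelli yields f_k -> f a.e.


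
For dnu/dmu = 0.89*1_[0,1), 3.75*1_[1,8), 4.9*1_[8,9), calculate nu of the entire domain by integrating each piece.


Integrate each piece of the Radon-Nikodym derivative:
Step 1: integral_0^1 0.89 dx = 0.89*(1-0) = 0.89*1 = 0.89
Step 2: integral_1^8 3.75 dx = 3.75*(8-1) = 3.75*7 = 26.25
Step 3: integral_8^9 4.9 dx = 4.9*(9-8) = 4.9*1 = 4.9
Total: 0.89 + 26.25 + 4.9 = 32.04


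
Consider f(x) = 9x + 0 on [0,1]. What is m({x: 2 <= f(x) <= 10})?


f^(-1)([2, 10]) = {x : 2 <= 9x + 0 <= 10}
Solving: (2 - 0)/9 <= x <= (10 - 0)/9
= [0.222222, 1.111111]
Intersecting with [0,1]: [0.222222, 1]
Measure = 1 - 0.222222 = 0.777778


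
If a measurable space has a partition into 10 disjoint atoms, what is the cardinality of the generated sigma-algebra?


Each element of the sigma-algebra is a union of some subset of the 10 atoms.
The number of such subsets is 2^10 = 1024.


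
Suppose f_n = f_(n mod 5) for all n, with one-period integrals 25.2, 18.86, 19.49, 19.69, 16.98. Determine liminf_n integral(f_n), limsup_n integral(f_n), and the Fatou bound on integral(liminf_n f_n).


The sequence (integral(f_n)) is periodic with period 5, repeating the values 25.2, 18.86, 19.49, 19.69, 16.98 indefinitely.
Step 1: For a periodic sequence, every tail (a_m, a_(m+1), ...) contains all 5 period values infinitely often.
Step 2: Hence inf of every tail = min of the period values = min(25.2, 18.86, 19.49, 19.69, 16.98) = 16.98.
        liminf_n integral(f_n) = sup over m of (inf of tail from m) = 16.98.
Step 3: Similarly sup of every tail = max of the period values = 25.2.
        limsup_n integral(f_n) = 25.2.
Step 4: Fatou's lemma: integral(liminf_n f_n) <= liminf_n integral(f_n) = 16.98.
        So the integral of the pointwise liminf is at most 16.98.


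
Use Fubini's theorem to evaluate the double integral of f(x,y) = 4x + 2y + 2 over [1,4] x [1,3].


By Fubini, integrate in x first, then y.
Step 1: Fix y, integrate over x in [1,4]:
  integral(4x + 2y + 2, x=1..4)
  = 4*(4^2 - 1^2)/2 + (2y + 2)*(4 - 1)
  = 30 + (2y + 2)*3
  = 30 + 6y + 6
  = 36 + 6y
Step 2: Integrate over y in [1,3]:
  integral(36 + 6y, y=1..3)
  = 36*2 + 6*(3^2 - 1^2)/2
  = 72 + 24
  = 96


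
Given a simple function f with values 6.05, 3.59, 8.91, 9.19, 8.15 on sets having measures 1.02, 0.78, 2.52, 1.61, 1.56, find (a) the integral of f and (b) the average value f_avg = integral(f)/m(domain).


Step 1: Integral = sum(value_i * measure_i)
= 6.05*1.02 + 3.59*0.78 + 8.91*2.52 + 9.19*1.61 + 8.15*1.56
= 6.171 + 2.8002 + 22.4532 + 14.7959 + 12.714
= 58.9343
Step 2: Total measure of domain = 1.02 + 0.78 + 2.52 + 1.61 + 1.56 = 7.49
Step 3: Average value = 58.9343 / 7.49 = 7.868398


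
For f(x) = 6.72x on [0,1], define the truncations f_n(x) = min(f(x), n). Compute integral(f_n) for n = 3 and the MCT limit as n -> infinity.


f(x) = 6.72x on [0,1]; f_n(x) = min(6.72x, n). At n = 3:
Step 1: f(x) reaches 3 at x = 3/6.72 = 0.446429
Step 2: integral(f_3) = integral(6.72x, 0, 0.446429) + integral(3, 0.446429, 1)
       = 6.72*0.446429^2/2 + 3*(1 - 0.446429)
       = 0.669643 + 1.660714
       = 2.330357
Step 3: As n -> infinity, f_n increases to f, so by MCT integral(f_n) -> integral(f) = 6.72/2 = 3.36.
Convergence: integral(f_3) = 2.330357 -> 3.36 as n -> infinity


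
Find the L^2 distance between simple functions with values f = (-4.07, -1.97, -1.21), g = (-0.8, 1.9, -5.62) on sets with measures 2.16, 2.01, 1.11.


Step 1: Compute differences f_i - g_i:
  -4.07 - -0.8 = -3.27
  -1.97 - 1.9 = -3.87
  -1.21 - -5.62 = 4.41
Step 2: Compute |diff|^2 * measure for each set:
  |-3.27|^2 * 2.16 = 10.6929 * 2.16 = 23.096664
  |-3.87|^2 * 2.01 = 14.9769 * 2.01 = 30.103569
  |4.41|^2 * 1.11 = 19.4481 * 1.11 = 21.587391
Step 3: Sum = 74.787624
Step 4: ||f-g||_2 = (74.787624)^(1/2) = 8.647984


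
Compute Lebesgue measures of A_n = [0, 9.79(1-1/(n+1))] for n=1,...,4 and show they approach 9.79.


By continuity of measure from below: if A_n increases to A, then m(A_n) -> m(A).
Here A = [0, 9.79], so m(A) = 9.79
Step 1: a_1 = 9.79*(1 - 1/2) = 4.895, m(A_1) = 4.895
Step 2: a_2 = 9.79*(1 - 1/3) = 6.5267, m(A_2) = 6.5267
Step 3: a_3 = 9.79*(1 - 1/4) = 7.3425, m(A_3) = 7.3425
Step 4: a_4 = 9.79*(1 - 1/5) = 7.832, m(A_4) = 7.832
Limit: m(A_n) -> m([0,9.79]) = 9.79


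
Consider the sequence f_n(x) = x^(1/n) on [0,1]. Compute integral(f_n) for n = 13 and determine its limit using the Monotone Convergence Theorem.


At n = 13: f_13(x) = x^(1/13).
Step 1: integral(x^(1/13), 0, 1) = [x^(1/13+1) / (1/13+1)] from 0 to 1
     = 1 / (1/13 + 1) = 1 / ((13+1)/13) = 13/(13+1)
     = 13/14 = 0.928571
Step 2: As n -> infinity, f_n(x) = x^(1/n) -> 1 for x in (0,1], and f_n is increasing in n.
By MCT, lim_n integral(f_n) = integral(lim_n f_n) = integral(1, 0, 1) = 1.
Step 3: Verify convergence: 13/14 = 0.928571 -> 1


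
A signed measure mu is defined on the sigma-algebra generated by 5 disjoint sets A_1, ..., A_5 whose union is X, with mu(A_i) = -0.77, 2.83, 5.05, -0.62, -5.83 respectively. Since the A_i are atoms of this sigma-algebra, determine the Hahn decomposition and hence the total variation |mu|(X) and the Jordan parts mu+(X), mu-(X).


Step 1: Every measurable set is a union of atoms (the cells / points), so a Hahn decomposition is
  obtained by grouping atoms by sign: P = union of atoms with mu > 0, N = union of the remaining atoms.
  Atoms in P (indices): 2, 3;  atoms in N (indices): 1, 4, 5
  Positive values: 2.83, 5.05
  Negative values: -0.77, -0.62, -5.83
Step 2: mu+(X) = mu(P) = sum of positive atom values = 7.88
Step 3: mu-(X) = -mu(N) = sum of |negative atom values| = 7.22
Step 4: |mu|(X) = mu+(X) + mu-(X) = 7.88 + 7.22 = 15.1


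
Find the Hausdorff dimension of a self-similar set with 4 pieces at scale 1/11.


For a self-similar set with N copies scaled by 1/r:
dim_H = log(N)/log(r) = log(4)/log(11)
= 1.386294/2.397895
= 0.57813


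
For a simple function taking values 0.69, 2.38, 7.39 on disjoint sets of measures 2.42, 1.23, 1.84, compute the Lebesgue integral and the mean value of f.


Step 1: Integral = sum(value_i * measure_i)
= 0.69*2.42 + 2.38*1.23 + 7.39*1.84
= 1.6698 + 2.9274 + 13.5976
= 18.1948
Step 2: Total measure of domain = 2.42 + 1.23 + 1.84 = 5.49
Step 3: Average value = 18.1948 / 5.49 = 3.314171


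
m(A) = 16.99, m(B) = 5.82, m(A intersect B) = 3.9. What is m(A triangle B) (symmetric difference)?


m(A Delta B) = m(A) + m(B) - 2*m(A n B)
= 16.99 + 5.82 - 2*3.9
= 16.99 + 5.82 - 7.8
= 15.01


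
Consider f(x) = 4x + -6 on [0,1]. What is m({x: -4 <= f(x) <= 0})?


f^(-1)([-4, 0]) = {x : -4 <= 4x + -6 <= 0}
Solving: (-4 - -6)/4 <= x <= (0 - -6)/4
= [0.5, 1.5]
Intersecting with [0,1]: [0.5, 1]
Measure = 1 - 0.5 = 0.5


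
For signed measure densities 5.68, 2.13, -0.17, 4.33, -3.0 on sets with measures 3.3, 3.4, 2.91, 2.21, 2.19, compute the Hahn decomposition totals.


Step 1: Compute signed measure on each set:
  Set 1: 5.68 * 3.3 = 18.744
  Set 2: 2.13 * 3.4 = 7.242
  Set 3: -0.17 * 2.91 = -0.4947
  Set 4: 4.33 * 2.21 = 9.5693
  Set 5: -3.0 * 2.19 = -6.57
Step 2: Total signed measure = (18.744) + (7.242) + (-0.4947) + (9.5693) + (-6.57)
     = 28.4906
Step 3: Positive part mu+(X) = sum of positive contributions = 35.5553
Step 4: Negative part mu-(X) = |sum of negative contributions| = 7.0647


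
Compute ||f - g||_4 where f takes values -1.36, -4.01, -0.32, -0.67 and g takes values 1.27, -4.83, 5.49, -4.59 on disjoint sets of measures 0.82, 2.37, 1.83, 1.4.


Step 1: Compute differences f_i - g_i:
  -1.36 - 1.27 = -2.63
  -4.01 - -4.83 = 0.82
  -0.32 - 5.49 = -5.81
  -0.67 - -4.59 = 3.92
Step 2: Compute |diff|^4 * measure for each set:
  |-2.63|^4 * 0.82 = 47.843506 * 0.82 = 39.231675
  |0.82|^4 * 2.37 = 0.452122 * 2.37 = 1.071529
  |-5.81|^4 * 1.83 = 1139.474287 * 1.83 = 2085.237946
  |3.92|^4 * 1.4 = 236.126249 * 1.4 = 330.576749
Step 3: Sum = 2456.117897
Step 4: ||f-g||_4 = (2456.117897)^(1/4) = 7.039832


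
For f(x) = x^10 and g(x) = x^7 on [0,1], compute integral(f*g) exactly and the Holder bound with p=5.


Step 1: Exact integral of f*g = integral(x^17, 0, 1) = 1/18
     = 0.055556
Step 2: Holder bound with p=5, q=1.25:
  ||f||_p = (integral x^50 dx)^(1/5) = (1/51)^(1/5) = 0.455497
  ||g||_q = (integral x^8.75 dx)^(1/1.25) = (1/9.75)^(1/1.25) = 0.161732
Step 3: Holder bound = ||f||_p * ||g||_q = 0.455497 * 0.161732 = 0.073669
Verification: 0.055556 <= 0.073669 (Holder holds)


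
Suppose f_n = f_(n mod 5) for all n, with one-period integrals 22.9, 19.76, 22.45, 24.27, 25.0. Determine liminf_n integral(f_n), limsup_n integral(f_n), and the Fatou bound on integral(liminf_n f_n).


The sequence (integral(f_n)) is periodic with period 5, repeating the values 22.9, 19.76, 22.45, 24.27, 25.0 indefinitely.
Step 1: For a periodic sequence, every tail (a_m, a_(m+1), ...) contains all 5 period values infinitely often.
Step 2: Hence inf of every tail = min of the period values = min(22.9, 19.76, 22.45, 24.27, 25.0) = 19.76.
        liminf_n integral(f_n) = sup over m of (inf of tail from m) = 19.76.
Step 3: Similarly sup of every tail = max of the period values = 25.
        limsup_n integral(f_n) = 25.
Step 4: Fatou's lemma: integral(liminf_n f_n) <= liminf_n integral(f_n) = 19.76.
        So the integral of the pointwise liminf is at most 19.76.


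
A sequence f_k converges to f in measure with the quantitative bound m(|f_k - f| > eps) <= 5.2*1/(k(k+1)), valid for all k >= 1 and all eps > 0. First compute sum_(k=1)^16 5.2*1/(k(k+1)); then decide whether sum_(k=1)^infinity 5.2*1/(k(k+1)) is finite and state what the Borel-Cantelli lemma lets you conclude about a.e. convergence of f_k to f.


Step 1: List the terms 5.2*1/(k(k+1)) for k = 1 to 16:
  k=1: 2.6
  k=2: 0.866667
  k=3: 0.433333
  k=4: 0.26
  k=5: 0.173333
  k=6: 0.12381
  k=7: 0.092857
  k=8: 0.072222
  k=9: 0.057778
  k=10: 0.047273
  k=11: 0.039394
  k=12: 0.033333
  k=13: 0.028571
  k=14: 0.024762
  k=15: 0.021667
  k=16: 0.019118
Step 2: Partial sum = 2.6 + 0.866667 + 0.433333 + 0.26 + 0.173333 + 0.12381 + 0.092857 + 0.072222 + 0.057778 + 0.047273 + 0.039394 + 0.033333 + 0.028571 + 0.024762 + 0.021667 + 0.019118
     = 4.894118
Step 3: The full series sum_(k>=1) 5.2*1/(k(k+1)) converges (telescoping series sum 1/(k(k+1)) = 1; a constant multiple of a convergent series converges).
Step 4: Fix eps > 0. Since sum_k m(|f_k - f| > eps) < infinity, the Borel-Cantelli lemma gives
        m(limsup_k {|f_k - f| > eps}) = 0, i.e. for a.e. x, |f_k(x) - f(x)| <= eps for all large k.
        Applying this with eps = 1/j for j = 1, 2, ... and intersecting the countably many full-measure sets,
        for a.e. x we get limsup_k |f_k(x) - f(x)| <= 1/j for every j, hence f_k -> f almost everywhere.
Conclusion: series converges; Borel-Cantelli yields f_k -> f a.e.


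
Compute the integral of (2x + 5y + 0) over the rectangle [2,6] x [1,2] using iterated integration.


By Fubini, integrate in x first, then y.
Step 1: Fix y, integrate over x in [2,6]:
  integral(2x + 5y + 0, x=2..6)
  = 2*(6^2 - 2^2)/2 + (5y + 0)*(6 - 2)
  = 32 + (5y + 0)*4
  = 32 + 20y + 0
  = 32 + 20y
Step 2: Integrate over y in [1,2]:
  integral(32 + 20y, y=1..2)
  = 32*1 + 20*(2^2 - 1^2)/2
  = 32 + 30
  = 62


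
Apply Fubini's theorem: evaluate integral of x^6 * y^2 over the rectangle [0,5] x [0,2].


By Fubini's theorem, the double integral factors as a product of single integrals:
Step 1: integral_0^5 x^6 dx = [x^7/7] from 0 to 5
     = 5^7/7 = 11160.714286
Step 2: integral_0^2 y^2 dy = [y^3/3] from 0 to 2
     = 2^3/3 = 2.666667
Step 3: Double integral = 11160.714286 * 2.666667 = 29761.904762


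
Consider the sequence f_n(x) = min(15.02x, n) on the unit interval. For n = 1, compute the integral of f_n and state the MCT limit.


f(x) = 15.02x on [0,1]; f_n(x) = min(15.02x, n). At n = 1:
Step 1: f(x) reaches 1 at x = 1/15.02 = 0.066578
Step 2: integral(f_1) = integral(15.02x, 0, 0.066578) + integral(1, 0.066578, 1)
       = 15.02*0.066578^2/2 + 1*(1 - 0.066578)
       = 0.033289 + 0.933422
       = 0.966711
Step 3: As n -> infinity, f_n increases to f, so by MCT integral(f_n) -> integral(f) = 15.02/2 = 7.51.
Convergence: integral(f_1) = 0.966711 -> 7.51 as n -> infinity


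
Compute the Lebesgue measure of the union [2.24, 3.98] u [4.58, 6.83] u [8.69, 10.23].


For pairwise disjoint intervals, m(union) = sum of lengths.
= (3.98 - 2.24) + (6.83 - 4.58) + (10.23 - 8.69)
= 1.74 + 2.25 + 1.54
= 5.53


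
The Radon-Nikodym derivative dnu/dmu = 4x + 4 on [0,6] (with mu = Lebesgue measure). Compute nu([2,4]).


nu(A) = integral_A (dnu/dmu) dmu = integral_2^4 (4x + 4) dx
Step 1: Antiderivative F(x) = (4/2)x^2 + 4x
Step 2: F(4) = (4/2)*4^2 + 4*4 = 32 + 16 = 48
Step 3: F(2) = (4/2)*2^2 + 4*2 = 8 + 8 = 16
Step 4: nu([2,4]) = F(4) - F(2) = 48 - 16 = 32


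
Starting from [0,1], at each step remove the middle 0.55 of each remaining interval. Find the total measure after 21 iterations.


Step 1: At each step, fraction remaining = 1 - 0.55 = 0.45
Step 2: After 21 steps, measure = (0.45)^21
Result = 5.217504e-08


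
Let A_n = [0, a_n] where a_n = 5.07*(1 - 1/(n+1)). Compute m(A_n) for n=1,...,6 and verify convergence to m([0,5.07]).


By continuity of measure from below: if A_n increases to A, then m(A_n) -> m(A).
Here A = [0, 5.07], so m(A) = 5.07
Step 1: a_1 = 5.07*(1 - 1/2) = 2.535, m(A_1) = 2.535
Step 2: a_2 = 5.07*(1 - 1/3) = 3.38, m(A_2) = 3.38
Step 3: a_3 = 5.07*(1 - 1/4) = 3.8025, m(A_3) = 3.8025
Step 4: a_4 = 5.07*(1 - 1/5) = 4.056, m(A_4) = 4.056
Step 5: a_5 = 5.07*(1 - 1/6) = 4.225, m(A_5) = 4.225
Step 6: a_6 = 5.07*(1 - 1/7) = 4.3457, m(A_6) = 4.3457
Limit: m(A_n) -> m([0,5.07]) = 5.07


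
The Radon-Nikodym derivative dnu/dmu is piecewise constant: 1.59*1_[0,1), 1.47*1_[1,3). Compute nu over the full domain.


Integrate each piece of the Radon-Nikodym derivative:
Step 1: integral_0^1 1.59 dx = 1.59*(1-0) = 1.59*1 = 1.59
Step 2: integral_1^3 1.47 dx = 1.47*(3-1) = 1.47*2 = 2.94
Total: 1.59 + 2.94 = 4.53


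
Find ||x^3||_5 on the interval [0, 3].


Step 1: ||f||_5 = (integral_0^3 |x^3|^5 dx)^(1/5)
     = (integral_0^3 x^15 dx)^(1/5)
Step 2: integral_0^3 x^15 dx = [x^16/(16)] from 0 to 3 = 3^16/16
     = 43046721/16 = 2.690420e+06
Step 3: ||f||_5 = (2.690420e+06)^(1/5) = 19.318083


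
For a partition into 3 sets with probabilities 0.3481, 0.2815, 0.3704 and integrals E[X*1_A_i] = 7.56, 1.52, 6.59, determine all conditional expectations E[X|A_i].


For each cell A_i: E[X|A_i] = E[X*1_A_i] / P(A_i)
Step 1: E[X|A_1] = 7.56 / 0.3481 = 21.717897
Step 2: E[X|A_2] = 1.52 / 0.2815 = 5.399645
Step 3: E[X|A_3] = 6.59 / 0.3704 = 17.791577
Verification: E[X] = sum E[X*1_A_i] = 7.56 + 1.52 + 6.59 = 15.67


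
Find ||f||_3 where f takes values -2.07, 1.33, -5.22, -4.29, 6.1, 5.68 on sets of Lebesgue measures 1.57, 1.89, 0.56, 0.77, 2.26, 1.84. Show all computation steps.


Step 1: Compute |f_i|^3 for each value:
  |-2.07|^3 = 8.869743
  |1.33|^3 = 2.352637
  |-5.22|^3 = 142.236648
  |-4.29|^3 = 78.953589
  |6.1|^3 = 226.981
  |5.68|^3 = 183.250432
Step 2: Multiply by measures and sum:
  8.869743 * 1.57 = 13.925497
  2.352637 * 1.89 = 4.446484
  142.236648 * 0.56 = 79.652523
  78.953589 * 0.77 = 60.794264
  226.981 * 2.26 = 512.97706
  183.250432 * 1.84 = 337.180795
Sum = 13.925497 + 4.446484 + 79.652523 + 60.794264 + 512.97706 + 337.180795 = 1008.976622
Step 3: Take the p-th root:
||f||_3 = (1008.976622)^(1/3) = 10.029833


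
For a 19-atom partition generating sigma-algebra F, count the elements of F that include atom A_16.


Each element of F is a union of some subset S of the 19 atoms.
The element contains A_16 iff A_16 is in S.
So we count subsets S of {A_1,...,A_19} with A_16 in S: choose freely among the other 18 atoms.
Count = 2^(19-1) = 2^18 = 262144.


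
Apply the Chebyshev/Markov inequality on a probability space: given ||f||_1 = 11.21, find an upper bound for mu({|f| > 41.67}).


Chebyshev/Markov inequality: mu(|f| > eps) <= (||f||_p / eps)^p
Step 1: ||f||_1 / eps = 11.21 / 41.67 = 0.269018
Step 2: Raise to power p = 1:
  (0.269018)^1 = 0.269018
Step 3: Therefore mu(|f| > 41.67) <= 0.269018


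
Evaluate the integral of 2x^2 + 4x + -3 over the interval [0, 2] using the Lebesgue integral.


The Lebesgue integral of a Riemann-integrable function agrees with the Riemann integral.
Antiderivative F(x) = (2/3)x^3 + (4/2)x^2 + -3x
F(2) = (2/3)*2^3 + (4/2)*2^2 + -3*2
     = (2/3)*8 + (4/2)*4 + -3*2
     = 5.333333 + 8 + -6
     = 7.333333
F(0) = 0.0
Integral = F(2) - F(0) = 7.333333 - 0.0 = 7.333333


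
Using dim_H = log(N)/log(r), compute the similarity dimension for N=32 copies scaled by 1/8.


For a self-similar set with N copies scaled by 1/r:
dim_H = log(N)/log(r) = log(32)/log(8)
= 3.465736/2.079442
= 1.666667


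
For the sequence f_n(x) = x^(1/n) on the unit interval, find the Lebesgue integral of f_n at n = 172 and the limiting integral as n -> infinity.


At n = 172: f_172(x) = x^(1/172).
Step 1: integral(x^(1/172), 0, 1) = [x^(1/172+1) / (1/172+1)] from 0 to 1
     = 1 / (1/172 + 1) = 1 / ((172+1)/172) = 172/(172+1)
     = 172/173 = 0.99422
Step 2: As n -> infinity, f_n(x) = x^(1/n) -> 1 for x in (0,1], and f_n is increasing in n.
By MCT, lim_n integral(f_n) = integral(lim_n f_n) = integral(1, 0, 1) = 1.
Step 3: Verify convergence: 172/173 = 0.99422 -> 1


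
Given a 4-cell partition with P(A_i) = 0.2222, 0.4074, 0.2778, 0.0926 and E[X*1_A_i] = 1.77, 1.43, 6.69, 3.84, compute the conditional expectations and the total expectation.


For each cell A_i: E[X|A_i] = E[X*1_A_i] / P(A_i)
Step 1: E[X|A_1] = 1.77 / 0.2222 = 7.965797
Step 2: E[X|A_2] = 1.43 / 0.4074 = 3.510064
Step 3: E[X|A_3] = 6.69 / 0.2778 = 24.082073
Step 4: E[X|A_4] = 3.84 / 0.0926 = 41.468683
Verification: E[X] = sum E[X*1_A_i] = 1.77 + 1.43 + 6.69 + 3.84 = 13.73


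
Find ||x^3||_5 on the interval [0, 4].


Step 1: ||f||_5 = (integral_0^4 |x^3|^5 dx)^(1/5)
     = (integral_0^4 x^15 dx)^(1/5)
Step 2: integral_0^4 x^15 dx = [x^16/(16)] from 0 to 4 = 4^16/16
     = 4294967296/16 = 2.684355e+08
Step 3: ||f||_5 = (2.684355e+08)^(1/5) = 48.50293


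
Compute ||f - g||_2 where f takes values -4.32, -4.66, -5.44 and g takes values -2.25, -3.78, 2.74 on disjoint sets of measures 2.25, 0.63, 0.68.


Step 1: Compute differences f_i - g_i:
  -4.32 - -2.25 = -2.07
  -4.66 - -3.78 = -0.88
  -5.44 - 2.74 = -8.18
Step 2: Compute |diff|^2 * measure for each set:
  |-2.07|^2 * 2.25 = 4.2849 * 2.25 = 9.641025
  |-0.88|^2 * 0.63 = 0.7744 * 0.63 = 0.487872
  |-8.18|^2 * 0.68 = 66.9124 * 0.68 = 45.500432
Step 3: Sum = 55.629329
Step 4: ||f-g||_2 = (55.629329)^(1/2) = 7.458507


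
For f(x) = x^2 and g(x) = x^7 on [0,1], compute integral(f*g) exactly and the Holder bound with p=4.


Step 1: Exact integral of f*g = integral(x^9, 0, 1) = 1/10
     = 0.1
Step 2: Holder bound with p=4, q=1.333333:
  ||f||_p = (integral x^8 dx)^(1/4) = (1/9)^(1/4) = 0.57735
  ||g||_q = (integral x^9.333333 dx)^(1/1.333333) = (1/10.333333)^(1/1.333333) = 0.173508
Step 3: Holder bound = ||f||_p * ||g||_q = 0.57735 * 0.173508 = 0.100175
Verification: 0.1 <= 0.100175 (Holder holds)


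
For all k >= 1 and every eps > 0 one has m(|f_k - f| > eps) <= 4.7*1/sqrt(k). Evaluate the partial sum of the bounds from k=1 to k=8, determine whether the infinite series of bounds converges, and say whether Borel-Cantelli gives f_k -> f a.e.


Step 1: List the terms 4.7*1/sqrt(k) for k = 1 to 8:
  k=1: 4.7
  k=2: 3.323402
  k=3: 2.713546
  k=4: 2.35
  k=5: 2.101904
  k=6: 1.918767
  k=7: 1.776433
  k=8: 1.661701
Step 2: Partial sum = 4.7 + 3.323402 + 2.713546 + 2.35 + 2.101904 + 1.918767 + 1.776433 + 1.661701
     = 20.545753
Step 3: The full series sum_(k>=1) 4.7*1/sqrt(k) diverges (p-series with p = 1/2 <= 1; a nonzero constant multiple of a divergent series diverges).
Step 4: The (first) Borel-Cantelli lemma requires a summable sequence of measures, so it does not apply here;
        from this bound alone no conclusion about a.e. convergence can be drawn (convergence in measure still
        gives an a.e.-convergent subsequence, but not a.e. convergence of the whole sequence).
Conclusion: series diverges; Borel-Cantelli is inconclusive about a.e. convergence of f_k.


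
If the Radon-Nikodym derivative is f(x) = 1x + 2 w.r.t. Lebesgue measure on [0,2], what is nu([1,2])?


nu(A) = integral_A (dnu/dmu) dmu = integral_1^2 (1x + 2) dx
Step 1: Antiderivative F(x) = (1/2)x^2 + 2x
Step 2: F(2) = (1/2)*2^2 + 2*2 = 2 + 4 = 6
Step 3: F(1) = (1/2)*1^2 + 2*1 = 0.5 + 2 = 2.5
Step 4: nu([1,2]) = F(2) - F(1) = 6 - 2.5 = 3.5


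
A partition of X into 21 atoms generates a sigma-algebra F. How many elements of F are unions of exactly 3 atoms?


Each element of F is a union of some subset of the 21 atoms.
Elements that are unions of exactly 3 atoms correspond to 3-element subsets of the 21 atoms.
Count = C(21, 3) = 21! / (3! * 18!) = 1330.


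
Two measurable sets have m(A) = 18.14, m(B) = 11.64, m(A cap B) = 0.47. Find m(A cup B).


By inclusion-exclusion: m(A u B) = m(A) + m(B) - m(A n B)
= 18.14 + 11.64 - 0.47
= 29.31


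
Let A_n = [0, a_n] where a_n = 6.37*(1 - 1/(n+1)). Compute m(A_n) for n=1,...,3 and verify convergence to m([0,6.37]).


By continuity of measure from below: if A_n increases to A, then m(A_n) -> m(A).
Here A = [0, 6.37], so m(A) = 6.37
Step 1: a_1 = 6.37*(1 - 1/2) = 3.185, m(A_1) = 3.185
Step 2: a_2 = 6.37*(1 - 1/3) = 4.2467, m(A_2) = 4.2467
Step 3: a_3 = 6.37*(1 - 1/4) = 4.7775, m(A_3) = 4.7775
Limit: m(A_n) -> m([0,6.37]) = 6.37


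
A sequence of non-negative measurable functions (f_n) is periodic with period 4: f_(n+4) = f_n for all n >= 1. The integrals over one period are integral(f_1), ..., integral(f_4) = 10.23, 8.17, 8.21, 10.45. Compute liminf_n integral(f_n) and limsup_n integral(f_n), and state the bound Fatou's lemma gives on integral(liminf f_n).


The sequence (integral(f_n)) is periodic with period 4, repeating the values 10.23, 8.17, 8.21, 10.45 indefinitely.
Step 1: For a periodic sequence, every tail (a_m, a_(m+1), ...) contains all 4 period values infinitely often.
Step 2: Hence inf of every tail = min of the period values = min(10.23, 8.17, 8.21, 10.45) = 8.17.
        liminf_n integral(f_n) = sup over m of (inf of tail from m) = 8.17.
Step 3: Similarly sup of every tail = max of the period values = 10.45.
        limsup_n integral(f_n) = 10.45.
Step 4: Fatou's lemma: integral(liminf_n f_n) <= liminf_n integral(f_n) = 8.17.
        So the integral of the pointwise liminf is at most 8.17.


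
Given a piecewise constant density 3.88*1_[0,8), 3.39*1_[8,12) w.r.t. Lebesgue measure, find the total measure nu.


Integrate each piece of the Radon-Nikodym derivative:
Step 1: integral_0^8 3.88 dx = 3.88*(8-0) = 3.88*8 = 31.04
Step 2: integral_8^12 3.39 dx = 3.39*(12-8) = 3.39*4 = 13.56
Total: 31.04 + 13.56 = 44.6


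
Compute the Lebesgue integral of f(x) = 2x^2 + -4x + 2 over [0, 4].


The Lebesgue integral of a Riemann-integrable function agrees with the Riemann integral.
Antiderivative F(x) = (2/3)x^3 + (-4/2)x^2 + 2x
F(4) = (2/3)*4^3 + (-4/2)*4^2 + 2*4
     = (2/3)*64 + (-4/2)*16 + 2*4
     = 42.666667 + -32 + 8
     = 18.666667
F(0) = 0.0
Integral = F(4) - F(0) = 18.666667 - 0.0 = 18.666667


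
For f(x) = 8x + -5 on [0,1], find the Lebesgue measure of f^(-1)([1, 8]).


f^(-1)([1, 8]) = {x : 1 <= 8x + -5 <= 8}
Solving: (1 - -5)/8 <= x <= (8 - -5)/8
= [0.75, 1.625]
Intersecting with [0,1]: [0.75, 1]
Measure = 1 - 0.75 = 0.25


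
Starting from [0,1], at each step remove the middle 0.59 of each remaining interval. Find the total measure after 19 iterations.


Step 1: At each step, fraction remaining = 1 - 0.59 = 0.41
Step 2: After 19 steps, measure = (0.41)^19
Result = 4.394336e-08


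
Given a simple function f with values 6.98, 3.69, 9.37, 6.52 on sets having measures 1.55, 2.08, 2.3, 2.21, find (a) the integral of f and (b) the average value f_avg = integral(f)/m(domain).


Step 1: Integral = sum(value_i * measure_i)
= 6.98*1.55 + 3.69*2.08 + 9.37*2.3 + 6.52*2.21
= 10.819 + 7.6752 + 21.551 + 14.4092
= 54.4544
Step 2: Total measure of domain = 1.55 + 2.08 + 2.3 + 2.21 = 8.14
Step 3: Average value = 54.4544 / 8.14 = 6.68973


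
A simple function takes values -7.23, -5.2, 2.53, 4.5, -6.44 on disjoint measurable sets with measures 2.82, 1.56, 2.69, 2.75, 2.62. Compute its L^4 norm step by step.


Step 1: Compute |f_i|^4 for each value:
  |-7.23|^4 = 2732.456074
  |-5.2|^4 = 731.1616
  |2.53|^4 = 40.971521
  |4.5|^4 = 410.0625
  |-6.44|^4 = 1720.059497
Step 2: Multiply by measures and sum:
  2732.456074 * 2.82 = 7705.52613
  731.1616 * 1.56 = 1140.612096
  40.971521 * 2.69 = 110.213391
  410.0625 * 2.75 = 1127.671875
  1720.059497 * 2.62 = 4506.555882
Sum = 7705.52613 + 1140.612096 + 110.213391 + 1127.671875 + 4506.555882 = 14590.579374
Step 3: Take the p-th root:
||f||_4 = (14590.579374)^(1/4) = 10.990517


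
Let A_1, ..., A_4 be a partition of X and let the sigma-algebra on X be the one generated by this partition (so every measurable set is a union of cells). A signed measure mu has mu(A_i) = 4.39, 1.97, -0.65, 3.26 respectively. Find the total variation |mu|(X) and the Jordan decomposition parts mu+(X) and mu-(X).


Step 1: Every measurable set is a union of atoms (the cells / points), so a Hahn decomposition is
  obtained by grouping atoms by sign: P = union of atoms with mu > 0, N = union of the remaining atoms.
  Atoms in P (indices): 1, 2, 4;  atoms in N (indices): 3
  Positive values: 4.39, 1.97, 3.26
  Negative values: -0.65
Step 2: mu+(X) = mu(P) = sum of positive atom values = 9.62
Step 3: mu-(X) = -mu(N) = sum of |negative atom values| = 0.65
Step 4: |mu|(X) = mu+(X) + mu-(X) = 9.62 + 0.65 = 10.27


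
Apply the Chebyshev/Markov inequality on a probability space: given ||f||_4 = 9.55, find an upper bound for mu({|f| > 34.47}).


Chebyshev/Markov inequality: mu(|f| > eps) <= (||f||_p / eps)^p
Step 1: ||f||_4 / eps = 9.55 / 34.47 = 0.277053
Step 2: Raise to power p = 4:
  (0.277053)^4 = 0.005892
Step 3: Therefore mu(|f| > 34.47) <= 0.005892


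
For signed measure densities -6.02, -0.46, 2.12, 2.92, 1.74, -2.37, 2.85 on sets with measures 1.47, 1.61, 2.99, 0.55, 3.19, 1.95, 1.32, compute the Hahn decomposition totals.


Step 1: Compute signed measure on each set:
  Set 1: -6.02 * 1.47 = -8.8494
  Set 2: -0.46 * 1.61 = -0.7406
  Set 3: 2.12 * 2.99 = 6.3388
  Set 4: 2.92 * 0.55 = 1.606
  Set 5: 1.74 * 3.19 = 5.5506
  Set 6: -2.37 * 1.95 = -4.6215
  Set 7: 2.85 * 1.32 = 3.762
Step 2: Total signed measure = (-8.8494) + (-0.7406) + (6.3388) + (1.606) + (5.5506) + (-4.6215) + (3.762)
     = 3.0459
Step 3: Positive part mu+(X) = sum of positive contributions = 17.2574
Step 4: Negative part mu-(X) = |sum of negative contributions| = 14.2115


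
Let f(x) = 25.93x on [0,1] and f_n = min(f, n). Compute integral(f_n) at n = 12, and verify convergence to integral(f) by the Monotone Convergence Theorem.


f(x) = 25.93x on [0,1]; f_n(x) = min(25.93x, n). At n = 12:
Step 1: f(x) reaches 12 at x = 12/25.93 = 0.462784
Step 2: integral(f_12) = integral(25.93x, 0, 0.462784) + integral(12, 0.462784, 1)
       = 25.93*0.462784^2/2 + 12*(1 - 0.462784)
       = 2.776707 + 6.446587
       = 9.223293
Step 3: As n -> infinity, f_n increases to f, so by MCT integral(f_n) -> integral(f) = 25.93/2 = 12.965.
Convergence: integral(f_12) = 9.223293 -> 12.965 as n -> infinity


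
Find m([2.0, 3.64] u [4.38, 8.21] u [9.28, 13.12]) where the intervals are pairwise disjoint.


For pairwise disjoint intervals, m(union) = sum of lengths.
= (3.64 - 2.0) + (8.21 - 4.38) + (13.12 - 9.28)
= 1.64 + 3.83 + 3.84
= 9.31


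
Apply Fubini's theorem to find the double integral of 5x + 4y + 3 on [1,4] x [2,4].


By Fubini, integrate in x first, then y.
Step 1: Fix y, integrate over x in [1,4]:
  integral(5x + 4y + 3, x=1..4)
  = 5*(4^2 - 1^2)/2 + (4y + 3)*(4 - 1)
  = 37.5 + (4y + 3)*3
  = 37.5 + 12y + 9
  = 46.5 + 12y
Step 2: Integrate over y in [2,4]:
  integral(46.5 + 12y, y=2..4)
  = 46.5*2 + 12*(4^2 - 2^2)/2
  = 93 + 72
  = 165


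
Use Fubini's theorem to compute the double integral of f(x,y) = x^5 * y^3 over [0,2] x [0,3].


By Fubini's theorem, the double integral factors as a product of single integrals:
Step 1: integral_0^2 x^5 dx = [x^6/6] from 0 to 2
     = 2^6/6 = 10.666667
Step 2: integral_0^3 y^3 dy = [y^4/4] from 0 to 3
     = 3^4/4 = 20.25
Step 3: Double integral = 10.666667 * 20.25 = 216


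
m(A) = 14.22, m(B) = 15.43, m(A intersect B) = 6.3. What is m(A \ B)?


m(A \ B) = m(A) - m(A n B)
= 14.22 - 6.3
= 7.92


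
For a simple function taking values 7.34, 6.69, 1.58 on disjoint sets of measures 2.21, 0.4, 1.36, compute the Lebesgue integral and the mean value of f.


Step 1: Integral = sum(value_i * measure_i)
= 7.34*2.21 + 6.69*0.4 + 1.58*1.36
= 16.2214 + 2.676 + 2.1488
= 21.0462
Step 2: Total measure of domain = 2.21 + 0.4 + 1.36 = 3.97
Step 3: Average value = 21.0462 / 3.97 = 5.30131


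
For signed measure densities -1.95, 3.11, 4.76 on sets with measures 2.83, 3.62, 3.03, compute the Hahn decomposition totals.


Step 1: Compute signed measure on each set:
  Set 1: -1.95 * 2.83 = -5.5185
  Set 2: 3.11 * 3.62 = 11.2582
  Set 3: 4.76 * 3.03 = 14.4228
Step 2: Total signed measure = (-5.5185) + (11.2582) + (14.4228)
     = 20.1625
Step 3: Positive part mu+(X) = sum of positive contributions = 25.681
Step 4: Negative part mu-(X) = |sum of negative contributions| = 5.5185


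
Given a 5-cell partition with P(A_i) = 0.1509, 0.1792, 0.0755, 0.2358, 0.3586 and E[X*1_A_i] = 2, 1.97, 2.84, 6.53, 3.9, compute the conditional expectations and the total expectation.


For each cell A_i: E[X|A_i] = E[X*1_A_i] / P(A_i)
Step 1: E[X|A_1] = 2 / 0.1509 = 13.25381
Step 2: E[X|A_2] = 1.97 / 0.1792 = 10.993304
Step 3: E[X|A_3] = 2.84 / 0.0755 = 37.615894
Step 4: E[X|A_4] = 6.53 / 0.2358 = 27.69296
Step 5: E[X|A_5] = 3.9 / 0.3586 = 10.875627
Verification: E[X] = sum E[X*1_A_i] = 2 + 1.97 + 2.84 + 6.53 + 3.9 = 17.24


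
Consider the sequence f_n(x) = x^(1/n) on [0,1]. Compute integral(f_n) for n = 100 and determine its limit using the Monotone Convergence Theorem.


At n = 100: f_100(x) = x^(1/100).
Step 1: integral(x^(1/100), 0, 1) = [x^(1/100+1) / (1/100+1)] from 0 to 1
     = 1 / (1/100 + 1) = 1 / ((100+1)/100) = 100/(100+1)
     = 100/101 = 0.990099
Step 2: As n -> infinity, f_n(x) = x^(1/n) -> 1 for x in (0,1], and f_n is increasing in n.
By MCT, lim_n integral(f_n) = integral(lim_n f_n) = integral(1, 0, 1) = 1.
Step 3: Verify convergence: 100/101 = 0.990099 -> 1


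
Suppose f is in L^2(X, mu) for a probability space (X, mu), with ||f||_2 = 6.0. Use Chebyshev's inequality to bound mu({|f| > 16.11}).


Chebyshev/Markov inequality: mu(|f| > eps) <= (||f||_p / eps)^p
Step 1: ||f||_2 / eps = 6.0 / 16.11 = 0.372439
Step 2: Raise to power p = 2:
  (0.372439)^2 = 0.138711
Step 3: Therefore mu(|f| > 16.11) <= 0.138711


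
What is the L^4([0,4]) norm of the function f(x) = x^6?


Step 1: ||f||_4 = (integral_0^4 |x^6|^4 dx)^(1/4)
     = (integral_0^4 x^24 dx)^(1/4)
Step 2: integral_0^4 x^24 dx = [x^25/(25)] from 0 to 4 = 4^25/25
     = 1125899906842624/25 = 4.503600e+13
Step 3: ||f||_4 = (4.503600e+13)^(1/4) = 2590.537859


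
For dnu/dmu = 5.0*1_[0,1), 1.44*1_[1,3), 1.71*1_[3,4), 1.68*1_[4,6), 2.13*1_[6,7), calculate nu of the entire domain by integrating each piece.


Integrate each piece of the Radon-Nikodym derivative:
Step 1: integral_0^1 5.0 dx = 5.0*(1-0) = 5.0*1 = 5
Step 2: integral_1^3 1.44 dx = 1.44*(3-1) = 1.44*2 = 2.88
Step 3: integral_3^4 1.71 dx = 1.71*(4-3) = 1.71*1 = 1.71
Step 4: integral_4^6 1.68 dx = 1.68*(6-4) = 1.68*2 = 3.36
Step 5: integral_6^7 2.13 dx = 2.13*(7-6) = 2.13*1 = 2.13
Total: 5 + 2.88 + 1.71 + 3.36 + 2.13 = 15.08


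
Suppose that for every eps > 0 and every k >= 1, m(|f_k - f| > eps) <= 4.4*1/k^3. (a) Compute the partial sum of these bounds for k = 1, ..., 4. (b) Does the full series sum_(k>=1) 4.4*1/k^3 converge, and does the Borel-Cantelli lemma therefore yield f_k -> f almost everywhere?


Step 1: List the terms 4.4*1/k^3 for k = 1 to 4:
  k=1: 4.4
  k=2: 0.55
  k=3: 0.162963
  k=4: 0.06875
Step 2: Partial sum = 4.4 + 0.55 + 0.162963 + 0.06875
     = 5.181713
Step 3: The full series sum_(k>=1) 4.4*1/k^3 converges (p-series with p = 3 > 1; a constant multiple of a convergent series converges).
Step 4: Fix eps > 0. Since sum_k m(|f_k - f| > eps) < infinity, the Borel-Cantelli lemma gives
        m(limsup_k {|f_k - f| > eps}) = 0, i.e. for a.e. x, |f_k(x) - f(x)| <= eps for all large k.
        Applying this with eps = 1/j for j = 1, 2, ... and intersecting the countably many full-measure sets,
        for a.e. x we get limsup_k |f_k(x) - f(x)| <= 1/j for every j, hence f_k -> f almost everywhere.
Conclusion: series converges; Borel-Cantelli yields f_k -> f a.e.


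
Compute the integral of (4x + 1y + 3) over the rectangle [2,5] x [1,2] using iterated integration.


By Fubini, integrate in x first, then y.
Step 1: Fix y, integrate over x in [2,5]:
  integral(4x + 1y + 3, x=2..5)
  = 4*(5^2 - 2^2)/2 + (1y + 3)*(5 - 2)
  = 42 + (1y + 3)*3
  = 42 + 3y + 9
  = 51 + 3y
Step 2: Integrate over y in [1,2]:
  integral(51 + 3y, y=1..2)
  = 51*1 + 3*(2^2 - 1^2)/2
  = 51 + 4.5
  = 55.5


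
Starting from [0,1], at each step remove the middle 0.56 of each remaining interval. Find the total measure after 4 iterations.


Step 1: At each step, fraction remaining = 1 - 0.56 = 0.44
Step 2: After 4 steps, measure = (0.44)^4
Step 3: Computing the power step by step:
  After step 1: 0.44
  After step 2: 0.1936
  After step 3: 0.085184
  After step 4: 0.037481
Result = 0.037481


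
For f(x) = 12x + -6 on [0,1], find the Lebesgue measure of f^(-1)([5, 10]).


f^(-1)([5, 10]) = {x : 5 <= 12x + -6 <= 10}
Solving: (5 - -6)/12 <= x <= (10 - -6)/12
= [0.916667, 1.333333]
Intersecting with [0,1]: [0.916667, 1]
Measure = 1 - 0.916667 = 0.083333


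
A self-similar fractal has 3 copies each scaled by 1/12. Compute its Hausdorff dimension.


For a self-similar set with N copies scaled by 1/r:
dim_H = log(N)/log(r) = log(3)/log(12)
= 1.098612/2.484907
= 0.442114


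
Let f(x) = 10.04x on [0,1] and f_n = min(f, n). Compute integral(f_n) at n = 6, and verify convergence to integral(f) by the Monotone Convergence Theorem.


f(x) = 10.04x on [0,1]; f_n(x) = min(10.04x, n). At n = 6:
Step 1: f(x) reaches 6 at x = 6/10.04 = 0.59761
Step 2: integral(f_6) = integral(10.04x, 0, 0.59761) + integral(6, 0.59761, 1)
       = 10.04*0.59761^2/2 + 6*(1 - 0.59761)
       = 1.792829 + 2.414343
       = 4.207171
Step 3: As n -> infinity, f_n increases to f, so by MCT integral(f_n) -> integral(f) = 10.04/2 = 5.02.
Convergence: integral(f_6) = 4.207171 -> 5.02 as n -> infinity


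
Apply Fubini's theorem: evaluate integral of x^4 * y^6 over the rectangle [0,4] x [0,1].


By Fubini's theorem, the double integral factors as a product of single integrals:
Step 1: integral_0^4 x^4 dx = [x^5/5] from 0 to 4
     = 4^5/5 = 204.8
Step 2: integral_0^1 y^6 dy = [y^7/7] from 0 to 1
     = 1^7/7 = 0.142857
Step 3: Double integral = 204.8 * 0.142857 = 29.257143


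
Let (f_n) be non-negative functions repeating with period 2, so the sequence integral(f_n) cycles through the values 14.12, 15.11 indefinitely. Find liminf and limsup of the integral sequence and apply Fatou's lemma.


The sequence (integral(f_n)) is periodic with period 2, repeating the values 14.12, 15.11 indefinitely.
Step 1: For a periodic sequence, every tail (a_m, a_(m+1), ...) contains all 2 period values infinitely often.
Step 2: Hence inf of every tail = min of the period values = min(14.12, 15.11) = 14.12.
        liminf_n integral(f_n) = sup over m of (inf of tail from m) = 14.12.
Step 3: Similarly sup of every tail = max of the period values = 15.11.
        limsup_n integral(f_n) = 15.11.
Step 4: Fatou's lemma: integral(liminf_n f_n) <= liminf_n integral(f_n) = 14.12.
        So the integral of the pointwise liminf is at most 14.12.


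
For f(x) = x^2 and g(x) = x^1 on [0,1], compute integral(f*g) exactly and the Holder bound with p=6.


Step 1: Exact integral of f*g = integral(x^3, 0, 1) = 1/4
     = 0.25
Step 2: Holder bound with p=6, q=1.2:
  ||f||_p = (integral x^12 dx)^(1/6) = (1/13)^(1/6) = 0.652143
  ||g||_q = (integral x^1.2 dx)^(1/1.2) = (1/2.2)^(1/1.2) = 0.518379
Step 3: Holder bound = ||f||_p * ||g||_q = 0.652143 * 0.518379 = 0.338057
Verification: 0.25 <= 0.338057 (Holder holds)


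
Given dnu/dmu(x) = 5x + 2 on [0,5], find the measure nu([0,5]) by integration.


nu(A) = integral_A (dnu/dmu) dmu = integral_0^5 (5x + 2) dx
Step 1: Antiderivative F(x) = (5/2)x^2 + 2x
Step 2: F(5) = (5/2)*5^2 + 2*5 = 62.5 + 10 = 72.5
Step 3: F(0) = (5/2)*0^2 + 2*0 = 0.0 + 0 = 0.0
Step 4: nu([0,5]) = F(5) - F(0) = 72.5 - 0.0 = 72.5
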